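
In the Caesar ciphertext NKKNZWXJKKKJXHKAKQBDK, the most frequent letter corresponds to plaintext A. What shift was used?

10

The most frequent ciphertext letter is K (appears 8 times).
K is position 10; A is position 0.
Shift = 10.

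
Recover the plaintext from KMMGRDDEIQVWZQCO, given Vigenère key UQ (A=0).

Repeat the key across the ciphertext: UQUQUQUQUQUQUQUQ
K(10)−U(20): -10≡16 → Q
M(12)−Q(16): -4≡22 → W
M(12)−U(20): -8≡18 → S
G(6)−Q(16): -10≡16 → Q
R(17)−U(20): -3≡23 → X
D(3)−Q(16): -13≡13 → N
D(3)−U(20): -17≡9 → J
E(4)−Q(16): -12≡14 → O
I(8)−U(20): -12≡14 → O
Q(16)−Q(16): 0 → A
V(21)−U(20): 1 → B
W(22)−Q(16): 6 → G
Z(25)−U(20): 5 → F
Q(16)−Q(16): 0 → A
C(2)−U(20): -18≡8 → I
O(14)−Q(16): -2≡24 → Y

QWSQXNJOOABGFAIY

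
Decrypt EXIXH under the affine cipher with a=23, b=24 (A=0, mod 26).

YJOJX

The inverse of 23 mod 26 is 17, since 23·17=391≡1. Apply D(y)=17·(y−24) mod 26:
E(4): 17·(4−24)=-340≡24 → Y
X(23): 17·(23−24)=-17≡9 → J
I(8): 17·(8−24)=-272≡14 → O
X(23): 17·(23−24)=-17≡9 → J
H(7): 17·(7−24)=-289≡23 → X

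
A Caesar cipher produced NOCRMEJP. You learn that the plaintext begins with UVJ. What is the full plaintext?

From the crib: N(13)−U(20)=-7≡19, so the shift is 19.
Subtract 19 from each ciphertext letter:
N(13): 13−19=-6≡20 → U
O(14): 14−19=-5≡21 → V
C(2): 2−19=-17≡9 → J
R(17): 17−19=-2≡24 → Y
M(12): 12−19=-7≡19 → T
E(4): 4−19=-15≡11 → L
J(9): 9−19=-10≡16 → Q
P(15): 15−19=-4≡22 → W

UVJYTLQW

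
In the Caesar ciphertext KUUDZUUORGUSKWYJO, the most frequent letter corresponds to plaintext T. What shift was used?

The most frequent ciphertext letter is U (appears 5 times).
U is position 20; T is position 19.
Shift = 1.

1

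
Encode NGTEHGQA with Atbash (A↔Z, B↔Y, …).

MTGVSTJZ

N(13) → M(12)
G(6) → T(19)
T(19) → G(6)
E(4) → V(21)
H(7) → S(18)
G(6) → T(19)
Q(16) → J(9)
A(0) → Z(25)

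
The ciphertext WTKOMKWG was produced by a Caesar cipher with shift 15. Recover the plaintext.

W(22): 22−15=7 → H
T(19): 19−15=4 → E
K(10): 10−15=-5≡21 → V
O(14): 14−15=-1≡25 → Z
M(12): 12−15=-3≡23 → X
K(10): 10−15=-5≡21 → V
W(22): 22−15=7 → H
G(6): 6−15=-9≡17 → R

HEVZXVHR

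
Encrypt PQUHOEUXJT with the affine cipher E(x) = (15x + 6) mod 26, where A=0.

P(15): 15·15+6=231≡23 → X
Q(16): 15·16+6=246≡12 → M
U(20): 15·20+6=306≡20 → U
H(7): 15·7+6=111≡7 → H
O(14): 15·14+6=216≡8 → I
E(4): 15·4+6=66≡14 → O
U(20): 15·20+6=306≡20 → U
X(23): 15·23+6=351≡13 → N
J(9): 15·9+6=141≡11 → L
T(19): 15·19+6=291≡5 → F

XMUHIOUNLF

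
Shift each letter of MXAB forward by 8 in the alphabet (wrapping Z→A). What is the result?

M(12): 12+8=20 → U
X(23): 23+8=31≡5 → F
A(0): 0+8=8 → I
B(1): 1+8=9 → J

UFIJ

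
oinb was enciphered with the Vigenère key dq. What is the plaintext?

Repeat the key across the ciphertext: dqdq
o(14)−d(3): 11 → l
i(8)−q(16): -8≡18 → s
n(13)−d(3): 10 → k
b(1)−q(16): -15≡11 → l

lskl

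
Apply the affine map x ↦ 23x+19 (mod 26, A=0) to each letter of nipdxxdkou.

gvakcckpdl

n(13): 23·13+19=318≡6 → g
i(8): 23·8+19=203≡21 → v
p(15): 23·15+19=364≡0 → a
d(3): 23·3+19=88≡10 → k
x(23): 23·23+19=548≡2 → c
x(23): 23·23+19=548≡2 → c
d(3): 23·3+19=88≡10 → k
k(10): 23·10+19=249≡15 → p
o(14): 23·14+19=341≡3 → d
u(20): 23·20+19=479≡11 → l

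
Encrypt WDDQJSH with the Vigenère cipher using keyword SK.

ONVABCZ

Repeat the key across the message: SKSKSKS
W(22)+S(18): 40≡14 → O
D(3)+K(10): 13 → N
D(3)+S(18): 21 → V
Q(16)+K(10): 26≡0 → A
J(9)+S(18): 27≡1 → B
S(18)+K(10): 28≡2 → C
H(7)+S(18): 25 → Z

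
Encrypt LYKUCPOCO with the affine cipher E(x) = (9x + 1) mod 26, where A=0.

WJNZTGXTX

L(11): 9·11+1=100≡22 → W
Y(24): 9·24+1=217≡9 → J
K(10): 9·10+1=91≡13 → N
U(20): 9·20+1=181≡25 → Z
C(2): 9·2+1=19 → T
P(15): 9·15+1=136≡6 → G
O(14): 9·14+1=127≡23 → X
C(2): 9·2+1=19 → T
O(14): 9·14+1=127≡23 → X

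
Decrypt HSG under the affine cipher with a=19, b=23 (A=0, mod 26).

GXV

The inverse of 19 mod 26 is 11, since 19·11=209≡1. Apply D(y)=11·(y−23) mod 26:
H(7): 11·(7−23)=-176≡6 → G
S(18): 11·(18−23)=-55≡23 → X
G(6): 11·(6−23)=-187≡21 → V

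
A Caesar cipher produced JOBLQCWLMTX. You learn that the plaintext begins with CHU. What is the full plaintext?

From the crib: J(9)−C(2)=7, so the shift is 7.
Subtract 7 from each ciphertext letter:
J(9): 9−7=2 → C
O(14): 14−7=7 → H
B(1): 1−7=-6≡20 → U
L(11): 11−7=4 → E
Q(16): 16−7=9 → J
C(2): 2−7=-5≡21 → V
W(22): 22−7=15 → P
L(11): 11−7=4 → E
M(12): 12−7=5 → F
T(19): 19−7=12 → M
X(23): 23−7=16 → Q

CHUEJVPEFMQ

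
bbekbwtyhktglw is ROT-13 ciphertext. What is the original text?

b(1): 1−13=-12≡14 → o
b(1): 1−13=-12≡14 → o
e(4): 4−13=-9≡17 → r
k(10): 10−13=-3≡23 → x
b(1): 1−13=-12≡14 → o
w(22): 22−13=9 → j
t(19): 19−13=6 → g
y(24): 24−13=11 → l
h(7): 7−13=-6≡20 → u
k(10): 10−13=-3≡23 → x
t(19): 19−13=6 → g
g(6): 6−13=-7≡19 → t
l(11): 11−13=-2≡24 → y
w(22): 22−13=9 → j

oorxojgluxgtyj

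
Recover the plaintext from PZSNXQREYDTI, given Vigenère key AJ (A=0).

Repeat the key across the ciphertext: AJAJAJAJAJAJ
P(15)−A(0): 15 → P
Z(25)−J(9): 16 → Q
S(18)−A(0): 18 → S
N(13)−J(9): 4 → E
X(23)−A(0): 23 → X
Q(16)−J(9): 7 → H
R(17)−A(0): 17 → R
E(4)−J(9): -5≡21 → V
Y(24)−A(0): 24 → Y
D(3)−J(9): -6≡20 → U
T(19)−A(0): 19 → T
I(8)−J(9): -1≡25 → Z

PQSEXHRVYUTZ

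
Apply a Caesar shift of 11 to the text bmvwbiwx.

mxghmthi

b(1): 1+11=12 → m
m(12): 12+11=23 → x
v(21): 21+11=32≡6 → g
w(22): 22+11=33≡7 → h
b(1): 1+11=12 → m
i(8): 8+11=19 → t
w(22): 22+11=33≡7 → h
x(23): 23+11=34≡8 → i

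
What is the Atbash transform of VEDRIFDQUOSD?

V(21) → E(4)
E(4) → V(21)
D(3) → W(22)
R(17) → I(8)
I(8) → R(17)
F(5) → U(20)
D(3) → W(22)
Q(16) → J(9)
U(20) → F(5)
O(14) → L(11)
S(18) → H(7)
D(3) → W(22)

EVWIRUWJFLHW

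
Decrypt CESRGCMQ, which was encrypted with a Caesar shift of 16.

C(2): 2−16=-14≡12 → M
E(4): 4−16=-12≡14 → O
S(18): 18−16=2 → C
R(17): 17−16=1 → B
G(6): 6−16=-10≡16 → Q
C(2): 2−16=-14≡12 → M
M(12): 12−16=-4≡22 → W
Q(16): 16−16=0 → A

MOCBQMWA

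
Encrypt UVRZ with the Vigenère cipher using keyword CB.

Repeat the key across the message: CBCB
U(20)+C(2): 22 → W
V(21)+B(1): 22 → W
R(17)+C(2): 19 → T
Z(25)+B(1): 26≡0 → A

WWTA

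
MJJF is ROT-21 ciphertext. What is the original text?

ROOK

M(12): 12−21=-9≡17 → R
J(9): 9−21=-12≡14 → O
J(9): 9−21=-12≡14 → O
F(5): 5−21=-16≡10 → K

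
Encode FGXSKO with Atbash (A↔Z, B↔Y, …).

UTCHPL

F(5) → U(20)
G(6) → T(19)
X(23) → C(2)
S(18) → H(7)
K(10) → P(15)
O(14) → L(11)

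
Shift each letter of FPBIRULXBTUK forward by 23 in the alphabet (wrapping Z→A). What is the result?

F(5): 5+23=28≡2 → C
P(15): 15+23=38≡12 → M
B(1): 1+23=24 → Y
I(8): 8+23=31≡5 → F
R(17): 17+23=40≡14 → O
U(20): 20+23=43≡17 → R
L(11): 11+23=34≡8 → I
X(23): 23+23=46≡20 → U
B(1): 1+23=24 → Y
T(19): 19+23=42≡16 → Q
U(20): 20+23=43≡17 → R
K(10): 10+23=33≡7 → H

CMYFORIUYQRH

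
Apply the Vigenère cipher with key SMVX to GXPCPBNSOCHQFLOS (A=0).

YJKZHNIPGOCNXXJP

Repeat the key across the message: SMVXSMVXSMVXSMVX
G(6)+S(18): 24 → Y
X(23)+M(12): 35≡9 → J
P(15)+V(21): 36≡10 → K
C(2)+X(23): 25 → Z
P(15)+S(18): 33≡7 → H
B(1)+M(12): 13 → N
N(13)+V(21): 34≡8 → I
S(18)+X(23): 41≡15 → P
O(14)+S(18): 32≡6 → G
C(2)+M(12): 14 → O
H(7)+V(21): 28≡2 → C
Q(16)+X(23): 39≡13 → N
F(5)+S(18): 23 → X
L(11)+M(12): 23 → X
O(14)+V(21): 35≡9 → J
S(18)+X(23): 41≡15 → P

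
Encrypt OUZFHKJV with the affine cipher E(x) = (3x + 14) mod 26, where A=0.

O(14): 3·14+14=56≡4 → E
U(20): 3·20+14=74≡22 → W
Z(25): 3·25+14=89≡11 → L
F(5): 3·5+14=29≡3 → D
H(7): 3·7+14=35≡9 → J
K(10): 3·10+14=44≡18 → S
J(9): 3·9+14=41≡15 → P
V(21): 3·21+14=77≡25 → Z

EWLDJSPZ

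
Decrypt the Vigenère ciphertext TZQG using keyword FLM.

Repeat the key across the ciphertext: FLMF
T(19)−F(5): 14 → O
Z(25)−L(11): 14 → O
Q(16)−M(12): 4 → E
G(6)−F(5): 1 → B

OOEB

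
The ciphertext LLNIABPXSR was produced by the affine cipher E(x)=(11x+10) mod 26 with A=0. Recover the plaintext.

The inverse of 11 mod 26 is 19, since 11·19=209≡1. Apply D(y)=19·(y−10) mod 26:
L(11): 19·(11−10)=19 → T
L(11): 19·(11−10)=19 → T
N(13): 19·(13−10)=57≡5 → F
I(8): 19·(8−10)=-38≡14 → O
A(0): 19·(0−10)=-190≡18 → S
B(1): 19·(1−10)=-171≡11 → L
P(15): 19·(15−10)=95≡17 → R
X(23): 19·(23−10)=247≡13 → N
S(18): 19·(18−10)=152≡22 → W
R(17): 19·(17−10)=133≡3 → D

TTFOSLRNWD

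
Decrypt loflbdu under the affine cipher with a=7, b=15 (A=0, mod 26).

slgsycx

The inverse of 7 mod 26 is 15, since 7·15=105≡1. Apply D(y)=15·(y−15) mod 26:
l(11): 15·(11−15)=-60≡18 → s
o(14): 15·(14−15)=-15≡11 → l
f(5): 15·(5−15)=-150≡6 → g
l(11): 15·(11−15)=-60≡18 → s
b(1): 15·(1−15)=-210≡24 → y
d(3): 15·(3−15)=-180≡2 → c
u(20): 15·(20−15)=75≡23 → x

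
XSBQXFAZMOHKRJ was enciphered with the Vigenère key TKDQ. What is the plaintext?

Repeat the key across the ciphertext: TKDQTKDQTKDQTK
X(23)−T(19): 4 → E
S(18)−K(10): 8 → I
B(1)−D(3): -2≡24 → Y
Q(16)−Q(16): 0 → A
X(23)−T(19): 4 → E
F(5)−K(10): -5≡21 → V
A(0)−D(3): -3≡23 → X
Z(25)−Q(16): 9 → J
M(12)−T(19): -7≡19 → T
O(14)−K(10): 4 → E
H(7)−D(3): 4 → E
K(10)−Q(16): -6≡20 → U
R(17)−T(19): -2≡24 → Y
J(9)−K(10): -1≡25 → Z

EIYAEVXJTEEUYZ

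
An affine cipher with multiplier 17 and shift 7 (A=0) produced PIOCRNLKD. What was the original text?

The inverse of 17 mod 26 is 23, since 17·23=391≡1. Apply D(y)=23·(y−7) mod 26:
P(15): 23·(15−7)=184≡2 → C
I(8): 23·(8−7)=23 → X
O(14): 23·(14−7)=161≡5 → F
C(2): 23·(2−7)=-115≡15 → P
R(17): 23·(17−7)=230≡22 → W
N(13): 23·(13−7)=138≡8 → I
L(11): 23·(11−7)=92≡14 → O
K(10): 23·(10−7)=69≡17 → R
D(3): 23·(3−7)=-92≡12 → M

CXFPWIORM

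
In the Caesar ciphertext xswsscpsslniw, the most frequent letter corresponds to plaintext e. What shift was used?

14

The most frequent ciphertext letter is s (appears 5 times).
s is position 18; e is position 4.
Shift = 14.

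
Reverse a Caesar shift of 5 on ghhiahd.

bccdvcy

g(6): 6−5=1 → b
h(7): 7−5=2 → c
h(7): 7−5=2 → c
i(8): 8−5=3 → d
a(0): 0−5=-5≡21 → v
h(7): 7−5=2 → c
d(3): 3−5=-2≡24 → y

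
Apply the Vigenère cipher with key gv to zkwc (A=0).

ffcx

Repeat the key across the message: gvgv
z(25)+g(6): 31≡5 → f
k(10)+v(21): 31≡5 → f
w(22)+g(6): 28≡2 → c
c(2)+v(21): 23 → x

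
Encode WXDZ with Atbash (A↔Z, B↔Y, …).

DCWA

W(22) → D(3)
X(23) → C(2)
D(3) → W(22)
Z(25) → A(0)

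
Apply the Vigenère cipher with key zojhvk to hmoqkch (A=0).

gaxxfmg

Repeat the key across the message: zojhvkz
h(7)+z(25): 32≡6 → g
m(12)+o(14): 26≡0 → a
o(14)+j(9): 23 → x
q(16)+h(7): 23 → x
k(10)+v(21): 31≡5 → f
c(2)+k(10): 12 → m
h(7)+z(25): 32≡6 → g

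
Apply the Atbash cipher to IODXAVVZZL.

RLWCZEEAAO

I(8) → R(17)
O(14) → L(11)
D(3) → W(22)
X(23) → C(2)
A(0) → Z(25)
V(21) → E(4)
V(21) → E(4)
Z(25) → A(0)
Z(25) → A(0)
L(11) → O(14)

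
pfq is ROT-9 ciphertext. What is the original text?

p(15): 15−9=6 → g
f(5): 5−9=-4≡22 → w
q(16): 16−9=7 → h

gwh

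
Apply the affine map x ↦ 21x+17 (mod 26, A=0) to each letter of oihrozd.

o(14): 21·14+17=311≡25 → z
i(8): 21·8+17=185≡3 → d
h(7): 21·7+17=164≡8 → i
r(17): 21·17+17=374≡10 → k
o(14): 21·14+17=311≡25 → z
z(25): 21·25+17=542≡22 → w
d(3): 21·3+17=80≡2 → c

zdikzwc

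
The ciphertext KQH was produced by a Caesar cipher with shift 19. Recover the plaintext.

K(10): 10−19=-9≡17 → R
Q(16): 16−19=-3≡23 → X
H(7): 7−19=-12≡14 → O

RXO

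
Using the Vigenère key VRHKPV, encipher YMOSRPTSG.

TDVCGKOJN

Repeat the key across the message: VRHKPVVRH
Y(24)+V(21): 45≡19 → T
M(12)+R(17): 29≡3 → D
O(14)+H(7): 21 → V
S(18)+K(10): 28≡2 → C
R(17)+P(15): 32≡6 → G
P(15)+V(21): 36≡10 → K
T(19)+V(21): 40≡14 → O
S(18)+R(17): 35≡9 → J
G(6)+H(7): 13 → N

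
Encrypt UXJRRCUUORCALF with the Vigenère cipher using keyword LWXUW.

Repeat the key across the message: LWXUWLWXUWLWXU
U(20)+L(11): 31≡5 → F
X(23)+W(22): 45≡19 → T
J(9)+X(23): 32≡6 → G
R(17)+U(20): 37≡11 → L
R(17)+W(22): 39≡13 → N
C(2)+L(11): 13 → N
U(20)+W(22): 42≡16 → Q
U(20)+X(23): 43≡17 → R
O(14)+U(20): 34≡8 → I
R(17)+W(22): 39≡13 → N
C(2)+L(11): 13 → N
A(0)+W(22): 22 → W
L(11)+X(23): 34≡8 → I
F(5)+U(20): 25 → Z

FTGLNNQRINNWIZ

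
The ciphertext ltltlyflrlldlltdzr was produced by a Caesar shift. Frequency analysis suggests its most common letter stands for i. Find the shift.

The most frequent ciphertext letter is l (appears 8 times).
l is position 11; i is position 8.
Shift = 3.

3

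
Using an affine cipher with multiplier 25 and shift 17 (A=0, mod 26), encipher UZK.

XSH

U(20): 25·20+17=517≡23 → X
Z(25): 25·25+17=642≡18 → S
K(10): 25·10+17=267≡7 → H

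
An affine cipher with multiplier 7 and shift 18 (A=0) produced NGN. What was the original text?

DCD

The inverse of 7 mod 26 is 15, since 7·15=105≡1. Apply D(y)=15·(y−18) mod 26:
N(13): 15·(13−18)=-75≡3 → D
G(6): 15·(6−18)=-180≡2 → C
N(13): 15·(13−18)=-75≡3 → D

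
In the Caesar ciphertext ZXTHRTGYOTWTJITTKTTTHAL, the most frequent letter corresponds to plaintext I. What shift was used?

The most frequent ciphertext letter is T (appears 9 times).
T is position 19; I is position 8.
Shift = 11.

11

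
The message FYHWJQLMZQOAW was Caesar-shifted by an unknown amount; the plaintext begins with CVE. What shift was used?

3

From the crib: F(5)−C(2)=3, so the shift is 3.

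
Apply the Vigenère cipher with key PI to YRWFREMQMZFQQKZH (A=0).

Repeat the key across the message: PIPIPIPIPIPIPIPI
Y(24)+P(15): 39≡13 → N
R(17)+I(8): 25 → Z
W(22)+P(15): 37≡11 → L
F(5)+I(8): 13 → N
R(17)+P(15): 32≡6 → G
E(4)+I(8): 12 → M
M(12)+P(15): 27≡1 → B
Q(16)+I(8): 24 → Y
M(12)+P(15): 27≡1 → B
Z(25)+I(8): 33≡7 → H
F(5)+P(15): 20 → U
Q(16)+I(8): 24 → Y
Q(16)+P(15): 31≡5 → F
K(10)+I(8): 18 → S
Z(25)+P(15): 40≡14 → O
H(7)+I(8): 15 → P

NZLNGMBYBHUYFSOP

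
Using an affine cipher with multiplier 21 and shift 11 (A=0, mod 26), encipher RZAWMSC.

R(17): 21·17+11=368≡4 → E
Z(25): 21·25+11=536≡16 → Q
A(0): 21·0+11=11 → L
W(22): 21·22+11=473≡5 → F
M(12): 21·12+11=263≡3 → D
S(18): 21·18+11=389≡25 → Z
C(2): 21·2+11=53≡1 → B

EQLFDZB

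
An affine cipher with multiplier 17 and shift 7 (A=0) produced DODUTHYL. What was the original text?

MFMNQABO

The inverse of 17 mod 26 is 23, since 17·23=391≡1. Apply D(y)=23·(y−7) mod 26:
D(3): 23·(3−7)=-92≡12 → M
O(14): 23·(14−7)=161≡5 → F
D(3): 23·(3−7)=-92≡12 → M
U(20): 23·(20−7)=299≡13 → N
T(19): 23·(19−7)=276≡16 → Q
H(7): 23·(7−7)=0 → A
Y(24): 23·(24−7)=391≡1 → B
L(11): 23·(11−7)=92≡14 → O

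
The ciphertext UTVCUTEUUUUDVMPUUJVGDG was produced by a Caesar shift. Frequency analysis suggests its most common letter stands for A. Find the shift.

The most frequent ciphertext letter is U (appears 8 times).
U is position 20; A is position 0.
Shift = 20.

20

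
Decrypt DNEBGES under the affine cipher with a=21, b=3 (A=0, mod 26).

AYFQPFX

The inverse of 21 mod 26 is 5, since 21·5=105≡1. Apply D(y)=5·(y−3) mod 26:
D(3): 5·(3−3)=0 → A
N(13): 5·(13−3)=50≡24 → Y
E(4): 5·(4−3)=5 → F
B(1): 5·(1−3)=-10≡16 → Q
G(6): 5·(6−3)=15 → P
E(4): 5·(4−3)=5 → F
S(18): 5·(18−3)=75≡23 → X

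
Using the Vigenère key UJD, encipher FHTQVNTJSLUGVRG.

Repeat the key across the message: UJDUJDUJDUJDUJD
F(5)+U(20): 25 → Z
H(7)+J(9): 16 → Q
T(19)+D(3): 22 → W
Q(16)+U(20): 36≡10 → K
V(21)+J(9): 30≡4 → E
N(13)+D(3): 16 → Q
T(19)+U(20): 39≡13 → N
J(9)+J(9): 18 → S
S(18)+D(3): 21 → V
L(11)+U(20): 31≡5 → F
U(20)+J(9): 29≡3 → D
G(6)+D(3): 9 → J
V(21)+U(20): 41≡15 → P
R(17)+J(9): 26≡0 → A
G(6)+D(3): 9 → J

ZQWKEQNSVFDJPAJ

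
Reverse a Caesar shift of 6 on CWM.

C(2): 2−6=-4≡22 → W
W(22): 22−6=16 → Q
M(12): 12−6=6 → G

WQG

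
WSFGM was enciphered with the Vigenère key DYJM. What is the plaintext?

TUWUJ

Repeat the key across the ciphertext: DYJMD
W(22)−D(3): 19 → T
S(18)−Y(24): -6≡20 → U
F(5)−J(9): -4≡22 → W
G(6)−M(12): -6≡20 → U
M(12)−D(3): 9 → J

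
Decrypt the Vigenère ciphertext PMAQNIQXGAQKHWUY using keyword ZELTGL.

Repeat the key across the ciphertext: ZELTGLZELTGLZELT
P(15)−Z(25): -10≡16 → Q
M(12)−E(4): 8 → I
A(0)−L(11): -11≡15 → P
Q(16)−T(19): -3≡23 → X
N(13)−G(6): 7 → H
I(8)−L(11): -3≡23 → X
Q(16)−Z(25): -9≡17 → R
X(23)−E(4): 19 → T
G(6)−L(11): -5≡21 → V
A(0)−T(19): -19≡7 → H
Q(16)−G(6): 10 → K
K(10)−L(11): -1≡25 → Z
H(7)−Z(25): -18≡8 → I
W(22)−E(4): 18 → S
U(20)−L(11): 9 → J
Y(24)−T(19): 5 → F

QIPXHXRTVHKZISJF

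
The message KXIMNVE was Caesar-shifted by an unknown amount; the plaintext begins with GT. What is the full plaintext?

From the crib: K(10)−G(6)=4, so the shift is 4.
Subtract 4 from each ciphertext letter:
K(10): 10−4=6 → G
X(23): 23−4=19 → T
I(8): 8−4=4 → E
M(12): 12−4=8 → I
N(13): 13−4=9 → J
V(21): 21−4=17 → R
E(4): 4−4=0 → A

GTEIJRA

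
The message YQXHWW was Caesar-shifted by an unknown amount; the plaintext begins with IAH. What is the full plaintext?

IAHRGG

From the crib: Y(24)−I(8)=16, so the shift is 16.
Subtract 16 from each ciphertext letter:
Y(24): 24−16=8 → I
Q(16): 16−16=0 → A
X(23): 23−16=7 → H
H(7): 7−16=-9≡17 → R
W(22): 22−16=6 → G
W(22): 22−16=6 → G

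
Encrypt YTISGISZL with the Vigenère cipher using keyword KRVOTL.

Repeat the key across the message: KRVOTLKRV
Y(24)+K(10): 34≡8 → I
T(19)+R(17): 36≡10 → K
I(8)+V(21): 29≡3 → D
S(18)+O(14): 32≡6 → G
G(6)+T(19): 25 → Z
I(8)+L(11): 19 → T
S(18)+K(10): 28≡2 → C
Z(25)+R(17): 42≡16 → Q
L(11)+V(21): 32≡6 → G

IKDGZTCQG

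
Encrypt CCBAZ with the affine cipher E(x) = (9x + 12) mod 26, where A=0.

EEVMD

C(2): 9·2+12=30≡4 → E
C(2): 9·2+12=30≡4 → E
B(1): 9·1+12=21 → V
A(0): 9·0+12=12 → M
Z(25): 9·25+12=237≡3 → D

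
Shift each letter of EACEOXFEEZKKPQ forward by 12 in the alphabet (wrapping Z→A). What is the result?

QMOQAJRQQLWWBC

E(4): 4+12=16 → Q
A(0): 0+12=12 → M
C(2): 2+12=14 → O
E(4): 4+12=16 → Q
O(14): 14+12=26≡0 → A
X(23): 23+12=35≡9 → J
F(5): 5+12=17 → R
E(4): 4+12=16 → Q
E(4): 4+12=16 → Q
Z(25): 25+12=37≡11 → L
K(10): 10+12=22 → W
K(10): 10+12=22 → W
P(15): 15+12=27≡1 → B
Q(16): 16+12=28≡2 → C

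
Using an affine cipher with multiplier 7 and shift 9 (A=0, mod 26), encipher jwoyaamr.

j(9): 7·9+9=72≡20 → u
w(22): 7·22+9=163≡7 → h
o(14): 7·14+9=107≡3 → d
y(24): 7·24+9=177≡21 → v
a(0): 7·0+9=9 → j
a(0): 7·0+9=9 → j
m(12): 7·12+9=93≡15 → p
r(17): 7·17+9=128≡24 → y

uhdvjjpy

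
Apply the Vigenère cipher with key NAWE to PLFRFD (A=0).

Repeat the key across the message: NAWENA
P(15)+N(13): 28≡2 → C
L(11)+A(0): 11 → L
F(5)+W(22): 27≡1 → B
R(17)+E(4): 21 → V
F(5)+N(13): 18 → S
D(3)+A(0): 3 → D

CLBVSD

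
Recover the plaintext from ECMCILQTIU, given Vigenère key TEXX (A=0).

LYPFPHTWPQ

Repeat the key across the ciphertext: TEXXTEXXTE
E(4)−T(19): -15≡11 → L
C(2)−E(4): -2≡24 → Y
M(12)−X(23): -11≡15 → P
C(2)−X(23): -21≡5 → F
I(8)−T(19): -11≡15 → P
L(11)−E(4): 7 → H
Q(16)−X(23): -7≡19 → T
T(19)−X(23): -4≡22 → W
I(8)−T(19): -11≡15 → P
U(20)−E(4): 16 → Q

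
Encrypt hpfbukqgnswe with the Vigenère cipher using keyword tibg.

Repeat the key across the message: tibgtibgtibg
h(7)+t(19): 26≡0 → a
p(15)+i(8): 23 → x
f(5)+b(1): 6 → g
b(1)+g(6): 7 → h
u(20)+t(19): 39≡13 → n
k(10)+i(8): 18 → s
q(16)+b(1): 17 → r
g(6)+g(6): 12 → m
n(13)+t(19): 32≡6 → g
s(18)+i(8): 26≡0 → a
w(22)+b(1): 23 → x
e(4)+g(6): 10 → k

axghnsrmgaxk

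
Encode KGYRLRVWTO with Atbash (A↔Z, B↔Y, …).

PTBIOIEDGL

K(10) → P(15)
G(6) → T(19)
Y(24) → B(1)
R(17) → I(8)
L(11) → O(14)
R(17) → I(8)
V(21) → E(4)
W(22) → D(3)
T(19) → G(6)
O(14) → L(11)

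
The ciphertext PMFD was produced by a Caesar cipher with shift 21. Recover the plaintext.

P(15): 15−21=-6≡20 → U
M(12): 12−21=-9≡17 → R
F(5): 5−21=-16≡10 → K
D(3): 3−21=-18≡8 → I

URKI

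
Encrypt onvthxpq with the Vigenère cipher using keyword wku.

Repeat the key across the message: wkuwkuwk
o(14)+w(22): 36≡10 → k
n(13)+k(10): 23 → x
v(21)+u(20): 41≡15 → p
t(19)+w(22): 41≡15 → p
h(7)+k(10): 17 → r
x(23)+u(20): 43≡17 → r
p(15)+w(22): 37≡11 → l
q(16)+k(10): 26≡0 → a

kxpprrla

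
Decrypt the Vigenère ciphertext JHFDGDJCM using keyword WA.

Repeat the key across the ciphertext: WAWAWAWAW
J(9)−W(22): -13≡13 → N
H(7)−A(0): 7 → H
F(5)−W(22): -17≡9 → J
D(3)−A(0): 3 → D
G(6)−W(22): -16≡10 → K
D(3)−A(0): 3 → D
J(9)−W(22): -13≡13 → N
C(2)−A(0): 2 → C
M(12)−W(22): -10≡16 → Q

NHJDKDNCQ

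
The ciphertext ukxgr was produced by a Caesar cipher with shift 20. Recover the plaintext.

u(20): 20−20=0 → a
k(10): 10−20=-10≡16 → q
x(23): 23−20=3 → d
g(6): 6−20=-14≡12 → m
r(17): 17−20=-3≡23 → x

aqdmx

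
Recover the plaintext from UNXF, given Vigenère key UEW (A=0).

Repeat the key across the ciphertext: UEWU
U(20)−U(20): 0 → A
N(13)−E(4): 9 → J
X(23)−W(22): 1 → B
F(5)−U(20): -15≡11 → L

AJBL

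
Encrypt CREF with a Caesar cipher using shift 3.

C(2): 2+3=5 → F
R(17): 17+3=20 → U
E(4): 4+3=7 → H
F(5): 5+3=8 → I

FUHI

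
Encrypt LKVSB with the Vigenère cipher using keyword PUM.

AEHHV

Repeat the key across the message: PUMPU
L(11)+P(15): 26≡0 → A
K(10)+U(20): 30≡4 → E
V(21)+M(12): 33≡7 → H
S(18)+P(15): 33≡7 → H
B(1)+U(20): 21 → V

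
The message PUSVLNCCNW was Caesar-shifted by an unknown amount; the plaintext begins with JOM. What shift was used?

6

From the crib: P(15)−J(9)=6, so the shift is 6.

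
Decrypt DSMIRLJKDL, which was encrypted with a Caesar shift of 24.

D(3): 3−24=-21≡5 → F
S(18): 18−24=-6≡20 → U
M(12): 12−24=-12≡14 → O
I(8): 8−24=-16≡10 → K
R(17): 17−24=-7≡19 → T
L(11): 11−24=-13≡13 → N
J(9): 9−24=-15≡11 → L
K(10): 10−24=-14≡12 → M
D(3): 3−24=-21≡5 → F
L(11): 11−24=-13≡13 → N

FUOKTNLMFN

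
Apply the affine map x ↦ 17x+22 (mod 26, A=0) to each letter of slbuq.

s(18): 17·18+22=328≡16 → q
l(11): 17·11+22=209≡1 → b
b(1): 17·1+22=39≡13 → n
u(20): 17·20+22=362≡24 → y
q(16): 17·16+22=294≡8 → i

qbnyi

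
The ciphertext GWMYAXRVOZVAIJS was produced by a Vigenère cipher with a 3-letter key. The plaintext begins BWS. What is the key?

Subtract each crib letter from the matching ciphertext letter (mod 26):
G(6)−B(1)=5 → F
W(22)−W(22)=0 → A
M(12)−S(18)=-6≡20 → U

FAU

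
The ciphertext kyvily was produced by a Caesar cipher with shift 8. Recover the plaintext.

k(10): 10−8=2 → c
y(24): 24−8=16 → q
v(21): 21−8=13 → n
i(8): 8−8=0 → a
l(11): 11−8=3 → d
y(24): 24−8=16 → q

cqnadq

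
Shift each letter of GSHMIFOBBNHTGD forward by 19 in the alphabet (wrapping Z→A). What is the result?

ZLAFBYHUUGAMZW

G(6): 6+19=25 → Z
S(18): 18+19=37≡11 → L
H(7): 7+19=26≡0 → A
M(12): 12+19=31≡5 → F
I(8): 8+19=27≡1 → B
F(5): 5+19=24 → Y
O(14): 14+19=33≡7 → H
B(1): 1+19=20 → U
B(1): 1+19=20 → U
N(13): 13+19=32≡6 → G
H(7): 7+19=26≡0 → A
T(19): 19+19=38≡12 → M
G(6): 6+19=25 → Z
D(3): 3+19=22 → W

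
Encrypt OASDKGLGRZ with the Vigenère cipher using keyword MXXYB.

Repeat the key across the message: MXXYBMXXYB
O(14)+M(12): 26≡0 → A
A(0)+X(23): 23 → X
S(18)+X(23): 41≡15 → P
D(3)+Y(24): 27≡1 → B
K(10)+B(1): 11 → L
G(6)+M(12): 18 → S
L(11)+X(23): 34≡8 → I
G(6)+X(23): 29≡3 → D
R(17)+Y(24): 41≡15 → P
Z(25)+B(1): 26≡0 → A

AXPBLSIDPA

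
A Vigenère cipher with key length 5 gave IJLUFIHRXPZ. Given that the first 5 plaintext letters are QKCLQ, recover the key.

SZJJP

Subtract each crib letter from the matching ciphertext letter (mod 26):
I(8)−Q(16)=-8≡18 → S
J(9)−K(10)=-1≡25 → Z
L(11)−C(2)=9 → J
U(20)−L(11)=9 → J
F(5)−Q(16)=-11≡15 → P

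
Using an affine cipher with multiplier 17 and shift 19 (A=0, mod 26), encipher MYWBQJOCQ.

M(12): 17·12+19=223≡15 → P
Y(24): 17·24+19=427≡11 → L
W(22): 17·22+19=393≡3 → D
B(1): 17·1+19=36≡10 → K
Q(16): 17·16+19=291≡5 → F
J(9): 17·9+19=172≡16 → Q
O(14): 17·14+19=257≡23 → X
C(2): 17·2+19=53≡1 → B
Q(16): 17·16+19=291≡5 → F

PLDKFQXBF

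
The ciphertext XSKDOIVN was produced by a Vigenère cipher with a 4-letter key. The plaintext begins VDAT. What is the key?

Subtract each crib letter from the matching ciphertext letter (mod 26):
X(23)−V(21)=2 → C
S(18)−D(3)=15 → P
K(10)−A(0)=10 → K
D(3)−T(19)=-16≡10 → K

CPKK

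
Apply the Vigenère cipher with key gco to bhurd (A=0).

Repeat the key across the message: gcogc
b(1)+g(6): 7 → h
h(7)+c(2): 9 → j
u(20)+o(14): 34≡8 → i
r(17)+g(6): 23 → x
d(3)+c(2): 5 → f

hjixf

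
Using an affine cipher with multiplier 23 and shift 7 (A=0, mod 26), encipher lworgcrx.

l(11): 23·11+7=260≡0 → a
w(22): 23·22+7=513≡19 → t
o(14): 23·14+7=329≡17 → r
r(17): 23·17+7=398≡8 → i
g(6): 23·6+7=145≡15 → p
c(2): 23·2+7=53≡1 → b
r(17): 23·17+7=398≡8 → i
x(23): 23·23+7=536≡16 → q

atripbiq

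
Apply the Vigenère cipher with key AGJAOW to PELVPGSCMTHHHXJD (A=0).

Repeat the key across the message: AGJAOWAGJAOWAGJA
P(15)+A(0): 15 → P
E(4)+G(6): 10 → K
L(11)+J(9): 20 → U
V(21)+A(0): 21 → V
P(15)+O(14): 29≡3 → D
G(6)+W(22): 28≡2 → C
S(18)+A(0): 18 → S
C(2)+G(6): 8 → I
M(12)+J(9): 21 → V
T(19)+A(0): 19 → T
H(7)+O(14): 21 → V
H(7)+W(22): 29≡3 → D
H(7)+A(0): 7 → H
X(23)+G(6): 29≡3 → D
J(9)+J(9): 18 → S
D(3)+A(0): 3 → D

PKUVDCSIVTVDHDSD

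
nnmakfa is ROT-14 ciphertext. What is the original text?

zzymwrm

n(13): 13−14=-1≡25 → z
n(13): 13−14=-1≡25 → z
m(12): 12−14=-2≡24 → y
a(0): 0−14=-14≡12 → m
k(10): 10−14=-4≡22 → w
f(5): 5−14=-9≡17 → r
a(0): 0−14=-14≡12 → m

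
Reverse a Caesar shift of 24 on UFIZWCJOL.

WHKBYELQN

U(20): 20−24=-4≡22 → W
F(5): 5−24=-19≡7 → H
I(8): 8−24=-16≡10 → K
Z(25): 25−24=1 → B
W(22): 22−24=-2≡24 → Y
C(2): 2−24=-22≡4 → E
J(9): 9−24=-15≡11 → L
O(14): 14−24=-10≡16 → Q
L(11): 11−24=-13≡13 → N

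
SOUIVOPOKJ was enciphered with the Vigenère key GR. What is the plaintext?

Repeat the key across the ciphertext: GRGRGRGRGR
S(18)−G(6): 12 → M
O(14)−R(17): -3≡23 → X
U(20)−G(6): 14 → O
I(8)−R(17): -9≡17 → R
V(21)−G(6): 15 → P
O(14)−R(17): -3≡23 → X
P(15)−G(6): 9 → J
O(14)−R(17): -3≡23 → X
K(10)−G(6): 4 → E
J(9)−R(17): -8≡18 → S

MXORPXJXES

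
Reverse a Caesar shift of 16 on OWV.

O(14): 14−16=-2≡24 → Y
W(22): 22−16=6 → G
V(21): 21−16=5 → F

YGF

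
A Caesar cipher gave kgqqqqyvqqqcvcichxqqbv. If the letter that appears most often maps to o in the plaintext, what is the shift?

2

The most frequent ciphertext letter is q (appears 9 times).
q is position 16; o is position 14.
Shift = 2.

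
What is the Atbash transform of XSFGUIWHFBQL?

X(23) → C(2)
S(18) → H(7)
F(5) → U(20)
G(6) → T(19)
U(20) → F(5)
I(8) → R(17)
W(22) → D(3)
H(7) → S(18)
F(5) → U(20)
B(1) → Y(24)
Q(16) → J(9)
L(11) → O(14)

CHUTFRDSUYJO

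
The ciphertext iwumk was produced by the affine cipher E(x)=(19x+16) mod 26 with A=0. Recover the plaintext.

The inverse of 19 mod 26 is 11, since 19·11=209≡1. Apply D(y)=11·(y−16) mod 26:
i(8): 11·(8−16)=-88≡16 → q
w(22): 11·(22−16)=66≡14 → o
u(20): 11·(20−16)=44≡18 → s
m(12): 11·(12−16)=-44≡8 → i
k(10): 11·(10−16)=-66≡12 → m

qosim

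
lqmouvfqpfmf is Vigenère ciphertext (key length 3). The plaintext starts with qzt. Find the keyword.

Subtract each crib letter from the matching ciphertext letter (mod 26):
l(11)−q(16)=-5≡21 → v
q(16)−z(25)=-9≡17 → r
m(12)−t(19)=-7≡19 → t

vrt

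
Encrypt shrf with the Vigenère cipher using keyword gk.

Repeat the key across the message: gkgk
s(18)+g(6): 24 → y
h(7)+k(10): 17 → r
r(17)+g(6): 23 → x
f(5)+k(10): 15 → p

yrxp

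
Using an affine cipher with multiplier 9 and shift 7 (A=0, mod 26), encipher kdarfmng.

tihealuj

k(10): 9·10+7=97≡19 → t
d(3): 9·3+7=34≡8 → i
a(0): 9·0+7=7 → h
r(17): 9·17+7=160≡4 → e
f(5): 9·5+7=52≡0 → a
m(12): 9·12+7=115≡11 → l
n(13): 9·13+7=124≡20 → u
g(6): 9·6+7=61≡9 → j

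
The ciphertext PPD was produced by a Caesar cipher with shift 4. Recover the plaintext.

LLZ

P(15): 15−4=11 → L
P(15): 15−4=11 → L
D(3): 3−4=-1≡25 → Z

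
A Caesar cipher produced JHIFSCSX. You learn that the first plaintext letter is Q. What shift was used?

19

From the crib: J(9)−Q(16)=-7≡19, so the shift is 19.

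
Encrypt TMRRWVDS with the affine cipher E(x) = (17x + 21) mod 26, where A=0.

T(19): 17·19+21=344≡6 → G
M(12): 17·12+21=225≡17 → R
R(17): 17·17+21=310≡24 → Y
R(17): 17·17+21=310≡24 → Y
W(22): 17·22+21=395≡5 → F
V(21): 17·21+21=378≡14 → O
D(3): 17·3+21=72≡20 → U
S(18): 17·18+21=327≡15 → P

GRYYFOUP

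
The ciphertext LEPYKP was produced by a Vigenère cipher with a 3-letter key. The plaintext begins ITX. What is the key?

Subtract each crib letter from the matching ciphertext letter (mod 26):
L(11)−I(8)=3 → D
E(4)−T(19)=-15≡11 → L
P(15)−X(23)=-8≡18 → S

DLS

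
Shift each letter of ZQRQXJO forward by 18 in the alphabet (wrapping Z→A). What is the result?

Z(25): 25+18=43≡17 → R
Q(16): 16+18=34≡8 → I
R(17): 17+18=35≡9 → J
Q(16): 16+18=34≡8 → I
X(23): 23+18=41≡15 → P
J(9): 9+18=27≡1 → B
O(14): 14+18=32≡6 → G

RIJIPBG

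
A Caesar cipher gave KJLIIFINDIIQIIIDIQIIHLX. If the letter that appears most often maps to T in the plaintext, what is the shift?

The most frequent ciphertext letter is I (appears 11 times).
I is position 8; T is position 19.
Shift = -11≡15.

15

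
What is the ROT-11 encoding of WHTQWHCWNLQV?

HSEBHSNHYWBG

W(22): 22+11=33≡7 → H
H(7): 7+11=18 → S
T(19): 19+11=30≡4 → E
Q(16): 16+11=27≡1 → B
W(22): 22+11=33≡7 → H
H(7): 7+11=18 → S
C(2): 2+11=13 → N
W(22): 22+11=33≡7 → H
N(13): 13+11=24 → Y
L(11): 11+11=22 → W
Q(16): 16+11=27≡1 → B
V(21): 21+11=32≡6 → G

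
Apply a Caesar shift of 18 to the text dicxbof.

d(3): 3+18=21 → v
i(8): 8+18=26≡0 → a
c(2): 2+18=20 → u
x(23): 23+18=41≡15 → p
b(1): 1+18=19 → t
o(14): 14+18=32≡6 → g
f(5): 5+18=23 → x

vauptgx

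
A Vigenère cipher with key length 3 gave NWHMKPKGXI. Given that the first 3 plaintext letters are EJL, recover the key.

Subtract each crib letter from the matching ciphertext letter (mod 26):
N(13)−E(4)=9 → J
W(22)−J(9)=13 → N
H(7)−L(11)=-4≡22 → W

JNW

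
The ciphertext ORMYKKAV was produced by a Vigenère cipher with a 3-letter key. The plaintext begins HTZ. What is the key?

HYN

Subtract each crib letter from the matching ciphertext letter (mod 26):
O(14)−H(7)=7 → H
R(17)−T(19)=-2≡24 → Y
M(12)−Z(25)=-13≡13 → N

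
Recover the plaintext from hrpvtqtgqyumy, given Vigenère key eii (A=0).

djhrlipyiumeu

Repeat the key across the ciphertext: eiieiieiieiie
h(7)−e(4): 3 → d
r(17)−i(8): 9 → j
p(15)−i(8): 7 → h
v(21)−e(4): 17 → r
t(19)−i(8): 11 → l
q(16)−i(8): 8 → i
t(19)−e(4): 15 → p
g(6)−i(8): -2≡24 → y
q(16)−i(8): 8 → i
y(24)−e(4): 20 → u
u(20)−i(8): 12 → m
m(12)−i(8): 4 → e
y(24)−e(4): 20 → u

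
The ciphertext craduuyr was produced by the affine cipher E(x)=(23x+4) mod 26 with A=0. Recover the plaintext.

snkjmmcn

The inverse of 23 mod 26 is 17, since 23·17=391≡1. Apply D(y)=17·(y−4) mod 26:
c(2): 17·(2−4)=-34≡18 → s
r(17): 17·(17−4)=221≡13 → n
a(0): 17·(0−4)=-68≡10 → k
d(3): 17·(3−4)=-17≡9 → j
u(20): 17·(20−4)=272≡12 → m
u(20): 17·(20−4)=272≡12 → m
y(24): 17·(24−4)=340≡2 → c
r(17): 17·(17−4)=221≡13 → n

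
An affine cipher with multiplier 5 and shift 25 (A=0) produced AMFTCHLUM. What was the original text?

VNWELMSZN

The inverse of 5 mod 26 is 21, since 5·21=105≡1. Apply D(y)=21·(y−25) mod 26:
A(0): 21·(0−25)=-525≡21 → V
M(12): 21·(12−25)=-273≡13 → N
F(5): 21·(5−25)=-420≡22 → W
T(19): 21·(19−25)=-126≡4 → E
C(2): 21·(2−25)=-483≡11 → L
H(7): 21·(7−25)=-378≡12 → M
L(11): 21·(11−25)=-294≡18 → S
U(20): 21·(20−25)=-105≡25 → Z
M(12): 21·(12−25)=-273≡13 → N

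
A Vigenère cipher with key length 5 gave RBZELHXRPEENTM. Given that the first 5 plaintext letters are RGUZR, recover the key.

AVFFU

Subtract each crib letter from the matching ciphertext letter (mod 26):
R(17)−R(17)=0 → A
B(1)−G(6)=-5≡21 → V
Z(25)−U(20)=5 → F
E(4)−Z(25)=-21≡5 → F
L(11)−R(17)=-6≡20 → U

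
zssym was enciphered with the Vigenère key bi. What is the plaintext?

Repeat the key across the ciphertext: bibib
z(25)−b(1): 24 → y
s(18)−i(8): 10 → k
s(18)−b(1): 17 → r
y(24)−i(8): 16 → q
m(12)−b(1): 11 → l

ykrql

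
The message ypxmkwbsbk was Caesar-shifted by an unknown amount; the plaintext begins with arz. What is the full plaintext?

arzomydudm

From the crib: y(24)−a(0)=24, so the shift is 24.
Subtract 24 from each ciphertext letter:
y(24): 24−24=0 → a
p(15): 15−24=-9≡17 → r
x(23): 23−24=-1≡25 → z
m(12): 12−24=-12≡14 → o
k(10): 10−24=-14≡12 → m
w(22): 22−24=-2≡24 → y
b(1): 1−24=-23≡3 → d
s(18): 18−24=-6≡20 → u
b(1): 1−24=-23≡3 → d
k(10): 10−24=-14≡12 → m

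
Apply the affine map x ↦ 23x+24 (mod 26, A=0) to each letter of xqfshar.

hcjwdyz

x(23): 23·23+24=553≡7 → h
q(16): 23·16+24=392≡2 → c
f(5): 23·5+24=139≡9 → j
s(18): 23·18+24=438≡22 → w
h(7): 23·7+24=185≡3 → d
a(0): 23·0+24=24 → y
r(17): 23·17+24=415≡25 → z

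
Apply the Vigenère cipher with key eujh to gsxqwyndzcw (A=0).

kmgxaswkdwf

Repeat the key across the message: eujheujheuj
g(6)+e(4): 10 → k
s(18)+u(20): 38≡12 → m
x(23)+j(9): 32≡6 → g
q(16)+h(7): 23 → x
w(22)+e(4): 26≡0 → a
y(24)+u(20): 44≡18 → s
n(13)+j(9): 22 → w
d(3)+h(7): 10 → k
z(25)+e(4): 29≡3 → d
c(2)+u(20): 22 → w
w(22)+j(9): 31≡5 → f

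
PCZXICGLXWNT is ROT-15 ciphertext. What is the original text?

P(15): 15−15=0 → A
C(2): 2−15=-13≡13 → N
Z(25): 25−15=10 → K
X(23): 23−15=8 → I
I(8): 8−15=-7≡19 → T
C(2): 2−15=-13≡13 → N
G(6): 6−15=-9≡17 → R
L(11): 11−15=-4≡22 → W
X(23): 23−15=8 → I
W(22): 22−15=7 → H
N(13): 13−15=-2≡24 → Y
T(19): 19−15=4 → E

ANKITNRWIHYE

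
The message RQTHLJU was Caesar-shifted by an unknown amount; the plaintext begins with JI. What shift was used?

8

From the crib: R(17)−J(9)=8, so the shift is 8.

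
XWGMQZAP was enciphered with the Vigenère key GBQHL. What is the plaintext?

RVQFFTZZ

Repeat the key across the ciphertext: GBQHLGBQ
X(23)−G(6): 17 → R
W(22)−B(1): 21 → V
G(6)−Q(16): -10≡16 → Q
M(12)−H(7): 5 → F
Q(16)−L(11): 5 → F
Z(25)−G(6): 19 → T
A(0)−B(1): -1≡25 → Z
P(15)−Q(16): -1≡25 → Z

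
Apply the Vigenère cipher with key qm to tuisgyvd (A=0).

jgyewklp

Repeat the key across the message: qmqmqmqm
t(19)+q(16): 35≡9 → j
u(20)+m(12): 32≡6 → g
i(8)+q(16): 24 → y
s(18)+m(12): 30≡4 → e
g(6)+q(16): 22 → w
y(24)+m(12): 36≡10 → k
v(21)+q(16): 37≡11 → l
d(3)+m(12): 15 → p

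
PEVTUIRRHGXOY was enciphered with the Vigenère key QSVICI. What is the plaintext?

Repeat the key across the ciphertext: QSVICIQSVICIQ
P(15)−Q(16): -1≡25 → Z
E(4)−S(18): -14≡12 → M
V(21)−V(21): 0 → A
T(19)−I(8): 11 → L
U(20)−C(2): 18 → S
I(8)−I(8): 0 → A
R(17)−Q(16): 1 → B
R(17)−S(18): -1≡25 → Z
H(7)−V(21): -14≡12 → M
G(6)−I(8): -2≡24 → Y
X(23)−C(2): 21 → V
O(14)−I(8): 6 → G
Y(24)−Q(16): 8 → I

ZMALSABZMYVGI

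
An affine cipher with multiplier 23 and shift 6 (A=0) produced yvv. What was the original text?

The inverse of 23 mod 26 is 17, since 23·17=391≡1. Apply D(y)=17·(y−6) mod 26:
y(24): 17·(24−6)=306≡20 → u
v(21): 17·(21−6)=255≡21 → v
v(21): 17·(21−6)=255≡21 → v

uvv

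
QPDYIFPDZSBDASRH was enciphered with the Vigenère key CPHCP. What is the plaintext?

Repeat the key across the ciphertext: CPHCPCPHCPCPHCPC
Q(16)−C(2): 14 → O
P(15)−P(15): 0 → A
D(3)−H(7): -4≡22 → W
Y(24)−C(2): 22 → W
I(8)−P(15): -7≡19 → T
F(5)−C(2): 3 → D
P(15)−P(15): 0 → A
D(3)−H(7): -4≡22 → W
Z(25)−C(2): 23 → X
S(18)−P(15): 3 → D
B(1)−C(2): -1≡25 → Z
D(3)−P(15): -12≡14 → O
A(0)−H(7): -7≡19 → T
S(18)−C(2): 16 → Q
R(17)−P(15): 2 → C
H(7)−C(2): 5 → F

OAWWTDAWXDZOTQCF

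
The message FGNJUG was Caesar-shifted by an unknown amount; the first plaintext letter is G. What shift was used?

25

From the crib: F(5)−G(6)=-1≡25, so the shift is 25.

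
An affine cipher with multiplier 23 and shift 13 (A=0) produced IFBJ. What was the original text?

TUEK

The inverse of 23 mod 26 is 17, since 23·17=391≡1. Apply D(y)=17·(y−13) mod 26:
I(8): 17·(8−13)=-85≡19 → T
F(5): 17·(5−13)=-136≡20 → U
B(1): 17·(1−13)=-204≡4 → E
J(9): 17·(9−13)=-68≡10 → K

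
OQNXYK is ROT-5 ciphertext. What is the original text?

JLISTF

O(14): 14−5=9 → J
Q(16): 16−5=11 → L
N(13): 13−5=8 → I
X(23): 23−5=18 → S
Y(24): 24−5=19 → T
K(10): 10−5=5 → F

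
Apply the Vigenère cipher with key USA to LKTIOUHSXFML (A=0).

FCTCGUBKXZEL

Repeat the key across the message: USAUSAUSAUSA
L(11)+U(20): 31≡5 → F
K(10)+S(18): 28≡2 → C
T(19)+A(0): 19 → T
I(8)+U(20): 28≡2 → C
O(14)+S(18): 32≡6 → G
U(20)+A(0): 20 → U
H(7)+U(20): 27≡1 → B
S(18)+S(18): 36≡10 → K
X(23)+A(0): 23 → X
F(5)+U(20): 25 → Z
M(12)+S(18): 30≡4 → E
L(11)+A(0): 11 → L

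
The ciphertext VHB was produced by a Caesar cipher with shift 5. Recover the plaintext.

V(21): 21−5=16 → Q
H(7): 7−5=2 → C
B(1): 1−5=-4≡22 → W

QCW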